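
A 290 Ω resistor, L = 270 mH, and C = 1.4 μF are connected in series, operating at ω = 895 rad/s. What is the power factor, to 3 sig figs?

X_L = ωL = 242 Ω
X_C = 1/(ωC) = 798 Ω
Net reactance X = X_L − X_C = -556 Ω
Z = 290 − j556 Ω
|Z| = √(290² + 556²) = 627 Ω
∠Z = arctan(-556/290) = -62.5°
cos φ = cos(-62.5°) = 0.462

0.462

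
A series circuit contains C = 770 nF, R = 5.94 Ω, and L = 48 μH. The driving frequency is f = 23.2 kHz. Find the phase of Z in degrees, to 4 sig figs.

ω = 2πf = 145800 rad/s
X_L = ωL = 6.997 Ω
X_C = 1/(ωC) = 8.909 Ω
Net reactance X = X_L − X_C = -1.912 Ω
Z = 5.940 − j1.912 Ω
|Z| = √(5.940² + 1.912²) = 6.240 Ω
∠Z = arctan(-1.912/5.940) = -17.85°

-17.85°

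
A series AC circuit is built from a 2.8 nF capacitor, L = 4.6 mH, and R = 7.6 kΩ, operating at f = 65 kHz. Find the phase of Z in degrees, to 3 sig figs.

ω = 2πf = 408400 rad/s
X_L = ωL = 1880 Ω
X_C = 1/(ωC) = 874 Ω
Net reactance X = X_L − X_C = 1000 Ω
Z = 7600 + j1000 Ω
|Z| = √(7600² + 1000²) = 7670 Ω
∠Z = arctan(1000/7600) = 7.53°

7.53°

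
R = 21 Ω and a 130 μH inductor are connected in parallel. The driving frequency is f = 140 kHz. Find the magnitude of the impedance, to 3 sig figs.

ω = 2πf = 879600 rad/s
X_L = ωL = 114 Ω
Parallel: admittances add. Y = 1/R + 1/(jωL)
Y = (0.0476 − j0.00874) S
|Y| = 0.0484 S → |Z| = 1/|Y| = 20.7 Ω, ∠Z = −∠Y = 10.4°

20.7 Ω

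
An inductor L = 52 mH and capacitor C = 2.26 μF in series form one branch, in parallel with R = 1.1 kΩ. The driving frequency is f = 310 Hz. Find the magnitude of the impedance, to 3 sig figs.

ω = 2πf = 1948 rad/s
X_L = ωL = 101 Ω
X_C = 1/(ωC) = 227 Ω
Branch 1: Z₁ = R = 1100 Ω
Branch 2 (series LC): Z₂ = j(X_L − X_C) = −j126 Ω
Parallel: Z = Z₁Z₂/(Z₁+Z₂), |Z| = 125 Ω, ∠Z = -83.5°

125 Ω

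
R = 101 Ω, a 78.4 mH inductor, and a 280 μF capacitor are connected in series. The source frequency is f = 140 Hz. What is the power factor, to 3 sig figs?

ω = 2πf = 879.6 rad/s
X_L = ωL = 69.0 Ω
X_C = 1/(ωC) = 4.06 Ω
Net reactance X = X_L − X_C = 64.9 Ω
Z = 101 + j64.9 Ω
|Z| = √(101² + 64.9²) = 120 Ω
∠Z = arctan(64.9/101) = 32.7°
cos φ = cos(32.7°) = 0.841

0.841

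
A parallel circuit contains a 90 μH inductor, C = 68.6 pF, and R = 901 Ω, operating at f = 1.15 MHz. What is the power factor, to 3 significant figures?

0.729

ω = 2πf = 7.226e+06 rad/s
X_L = ωL = 650 Ω
X_C = 1/(ωC) = 2020 Ω
Parallel: admittances add. Y = 1/R + 1/(jωL) + jωC
Y = (0.00111 − j0.00104) S
|Y| = 0.00152 S → |Z| = 1/|Y| = 657 Ω, ∠Z = −∠Y = 43.2°
cos φ = cos(43.2°) = 0.729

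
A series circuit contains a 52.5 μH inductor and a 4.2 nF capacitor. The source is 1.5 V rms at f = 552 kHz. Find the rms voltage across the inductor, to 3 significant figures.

ω = 2πf = 3.468e+06 rad/s
X_L = ωL = 182 Ω
X_C = 1/(ωC) = 68.6 Ω
Net reactance X = X_L − X_C = 113 Ω
Z = j113 Ω
|Z| = √(0² + 113²) = 113 Ω
I = V/|Z| = 13.2 mA
V_L = I·|Z_L| = 0.0132 × 182 = 2.41 V

2.41 V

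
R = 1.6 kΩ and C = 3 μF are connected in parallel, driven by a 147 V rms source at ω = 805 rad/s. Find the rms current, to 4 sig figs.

366.7 mA

X_C = 1/(ωC) = 414.1 Ω
Parallel: admittances add. Y = 1/R + jωC
Y = (0.0006250 + j0.002415) S
|Y| = 0.002495 S → |Z| = 1/|Y| = 400.9 Ω, ∠Z = −∠Y = -75.49°
I = V/|Z| = 147/400.9 = 366.7 mA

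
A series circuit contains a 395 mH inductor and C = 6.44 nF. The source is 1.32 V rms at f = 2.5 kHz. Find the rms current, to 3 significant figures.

ω = 2πf = 15710 rad/s
X_L = ωL = 6200 Ω
X_C = 1/(ωC) = 9890 Ω
Net reactance X = X_L − X_C = -3680 Ω
Z = − j3680 Ω
|Z| = √(0² + 3680²) = 3680 Ω
I = V/|Z| = 1.32/3680 = 359 μA

359 μA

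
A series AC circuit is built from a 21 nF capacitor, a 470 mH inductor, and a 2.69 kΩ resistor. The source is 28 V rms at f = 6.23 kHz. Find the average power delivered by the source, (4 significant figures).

ω = 2πf = 39140 rad/s
X_L = ωL = 18400 Ω
X_C = 1/(ωC) = 1217 Ω
Net reactance X = X_L − X_C = 17180 Ω
Z = 2690 + j17180 Ω
|Z| = √(2690² + 17180²) = 17390 Ω
∠Z = arctan(17180/2690) = 81.10°
I = V/|Z| = 1.610 mA
P = VI cos φ = 28 × 0.001610 × cos(81.10°) = 6.973 mW

6.973 mW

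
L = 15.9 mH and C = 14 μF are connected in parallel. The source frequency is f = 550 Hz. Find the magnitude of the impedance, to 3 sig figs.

ω = 2πf = 3456 rad/s
X_L = ωL = 54.9 Ω
X_C = 1/(ωC) = 20.7 Ω
Parallel: admittances add. Y = 1/(jωL) + jωC
Y = (0 + j0.0302) S
|Y| = 0.0302 S → |Z| = 1/|Y| = 33.1 Ω, ∠Z = −∠Y = -90.0°

33.1 Ω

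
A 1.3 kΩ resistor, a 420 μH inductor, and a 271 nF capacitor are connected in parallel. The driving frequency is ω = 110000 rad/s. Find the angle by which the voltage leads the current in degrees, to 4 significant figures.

-84.62°

X_L = ωL = 46.20 Ω
X_C = 1/(ωC) = 33.55 Ω
Parallel: admittances add. Y = 1/R + 1/(jωL) + jωC
Y = (0.0007692 + j0.008165) S
|Y| = 0.008201 S → |Z| = 1/|Y| = 121.9 Ω, ∠Z = −∠Y = -84.62°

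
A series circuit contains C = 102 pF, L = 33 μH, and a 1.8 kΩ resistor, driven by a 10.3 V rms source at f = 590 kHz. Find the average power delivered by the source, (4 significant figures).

19.89 mW

ω = 2πf = 3.707e+06 rad/s
X_L = ωL = 122.3 Ω
X_C = 1/(ωC) = 2645 Ω
Net reactance X = X_L − X_C = -2522 Ω
Z = 1800 − j2522 Ω
|Z| = √(1800² + 2522²) = 3099 Ω
∠Z = arctan(-2522/1800) = -54.49°
I = V/|Z| = 3.324 mA
P = VI cos φ = 10.3 × 0.003324 × cos(-54.49°) = 19.89 mW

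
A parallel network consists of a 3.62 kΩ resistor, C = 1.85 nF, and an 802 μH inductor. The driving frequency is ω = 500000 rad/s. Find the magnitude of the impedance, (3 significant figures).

X_L = ωL = 401 Ω
X_C = 1/(ωC) = 1080 Ω
Parallel: admittances add. Y = 1/R + 1/(jωL) + jωC
Y = (0.000276 − j0.00157) S
|Y| = 0.00159 S → |Z| = 1/|Y| = 628 Ω, ∠Z = −∠Y = 80.0°

628 Ω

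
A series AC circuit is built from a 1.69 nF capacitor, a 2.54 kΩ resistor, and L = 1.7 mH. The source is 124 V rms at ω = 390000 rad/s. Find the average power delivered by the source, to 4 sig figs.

5.438 W

X_L = ωL = 663.0 Ω
X_C = 1/(ωC) = 1517 Ω
Net reactance X = X_L − X_C = -854.2 Ω
Z = 2540 − j854.2 Ω
|Z| = √(2540² + 854.2²) = 2680 Ω
∠Z = arctan(-854.2/2540) = -18.59°
I = V/|Z| = 46.27 mA
P = VI cos φ = 124 × 0.04627 × cos(-18.59°) = 5.438 W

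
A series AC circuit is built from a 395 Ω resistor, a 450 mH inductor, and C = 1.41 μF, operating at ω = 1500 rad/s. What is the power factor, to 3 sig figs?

0.890

X_L = ωL = 675 Ω
X_C = 1/(ωC) = 473 Ω
Net reactance X = X_L − X_C = 202 Ω
Z = 395 + j202 Ω
|Z| = √(395² + 202²) = 444 Ω
∠Z = arctan(202/395) = 27.1°
cos φ = cos(27.1°) = 0.890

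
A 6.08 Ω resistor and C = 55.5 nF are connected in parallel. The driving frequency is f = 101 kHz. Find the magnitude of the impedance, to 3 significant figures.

5.95 Ω

ω = 2πf = 634600 rad/s
X_C = 1/(ωC) = 28.4 Ω
Parallel: admittances add. Y = 1/R + jωC
Y = (0.164 + j0.0352) S
|Y| = 0.168 S → |Z| = 1/|Y| = 5.95 Ω, ∠Z = −∠Y = -12.1°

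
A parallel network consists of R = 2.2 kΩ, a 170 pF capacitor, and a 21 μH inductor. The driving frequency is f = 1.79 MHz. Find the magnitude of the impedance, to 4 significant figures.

422.6 Ω

ω = 2πf = 1.125e+07 rad/s
X_L = ωL = 236.2 Ω
X_C = 1/(ωC) = 523.0 Ω
Parallel: admittances add. Y = 1/R + 1/(jωL) + jωC
Y = (0.0004545 − j0.002322) S
|Y| = 0.002366 S → |Z| = 1/|Y| = 422.6 Ω, ∠Z = −∠Y = 78.92°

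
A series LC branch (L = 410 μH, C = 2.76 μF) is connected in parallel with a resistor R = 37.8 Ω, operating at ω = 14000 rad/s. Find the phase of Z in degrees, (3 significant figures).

-62.0°

X_L = ωL = 5.74 Ω
X_C = 1/(ωC) = 25.9 Ω
Branch 1: Z₁ = R = 37.8 Ω
Branch 2 (series LC): Z₂ = j(X_L − X_C) = −j20.1 Ω
Parallel: Z = Z₁Z₂/(Z₁+Z₂), |Z| = 17.8 Ω, ∠Z = -62.0°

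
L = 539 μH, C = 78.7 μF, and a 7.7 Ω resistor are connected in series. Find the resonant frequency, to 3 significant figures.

773 Hz

ω₀ = 1/√(LC) = 1/√(0.000539 × 7.87e-05) = 4855 rad/s
f₀ = ω₀/(2π) = 773 Hz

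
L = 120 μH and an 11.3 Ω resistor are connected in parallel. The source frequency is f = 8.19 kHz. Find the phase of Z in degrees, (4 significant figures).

ω = 2πf = 51460 rad/s
X_L = ωL = 6.175 Ω
Parallel: admittances add. Y = 1/R + 1/(jωL)
Y = (0.08850 − j0.1619) S
|Y| = 0.1845 S → |Z| = 1/|Y| = 5.419 Ω, ∠Z = −∠Y = 61.34°

61.34°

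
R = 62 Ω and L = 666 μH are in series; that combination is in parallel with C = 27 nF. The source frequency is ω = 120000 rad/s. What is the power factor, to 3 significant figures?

0.798

X_L = ωL = 79.9 Ω
X_C = 1/(ωC) = 309 Ω
Branch 1 (R+jX_L): Z₁ = 62.0 + j79.9 Ω, |Z₁| = 101 Ω
Branch 2 (−jX_C): Z₂ = −j309 Ω
Parallel: Z = Z₁Z₂/(Z₁+Z₂), |Z| = 132 Ω, ∠Z = 37.0°
cos φ = cos(37.0°) = 0.798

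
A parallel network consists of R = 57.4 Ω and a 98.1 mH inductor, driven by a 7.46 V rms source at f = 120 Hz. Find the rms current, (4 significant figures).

164.5 mA

ω = 2πf = 754.0 rad/s
X_L = ωL = 73.97 Ω
Parallel: admittances add. Y = 1/R + 1/(jωL)
Y = (0.01742 − j0.01352) S
|Y| = 0.02205 S → |Z| = 1/|Y| = 45.35 Ω, ∠Z = −∠Y = 37.81°
I = V/|Z| = 7.46/45.35 = 164.5 mA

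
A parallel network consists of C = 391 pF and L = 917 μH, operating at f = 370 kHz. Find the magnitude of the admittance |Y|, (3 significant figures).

440 μS

ω = 2πf = 2.325e+06 rad/s
X_L = ωL = 2130 Ω
X_C = 1/(ωC) = 1100 Ω
Parallel: admittances add. Y = 1/(jωL) + jωC
Y = (0 + j0.000440) S
|Y| = 0.000440 S → |Z| = 1/|Y| = 2270 Ω, ∠Z = −∠Y = -90.0°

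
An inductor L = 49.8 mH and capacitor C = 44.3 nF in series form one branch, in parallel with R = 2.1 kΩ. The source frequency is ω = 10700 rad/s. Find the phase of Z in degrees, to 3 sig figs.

-53.1°

X_L = ωL = 533 Ω
X_C = 1/(ωC) = 2110 Ω
Branch 1: Z₁ = R = 2100 Ω
Branch 2 (series LC): Z₂ = j(X_L − X_C) = −j1580 Ω
Parallel: Z = Z₁Z₂/(Z₁+Z₂), |Z| = 1260 Ω, ∠Z = -53.1°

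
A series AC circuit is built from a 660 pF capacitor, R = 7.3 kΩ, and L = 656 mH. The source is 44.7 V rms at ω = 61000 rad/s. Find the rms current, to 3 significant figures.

X_L = ωL = 40000 Ω
X_C = 1/(ωC) = 24800 Ω
Net reactance X = X_L − X_C = 15200 Ω
Z = 7300 + j15200 Ω
|Z| = √(7300² + 15200²) = 16800 Ω
I = V/|Z| = 44.7/16800 = 2.65 mA

2.65 mA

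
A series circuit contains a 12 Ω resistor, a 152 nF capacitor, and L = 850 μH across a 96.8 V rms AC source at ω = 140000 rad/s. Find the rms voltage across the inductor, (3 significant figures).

X_L = ωL = 119 Ω
X_C = 1/(ωC) = 47.0 Ω
Net reactance X = X_L − X_C = 72.0 Ω
Z = 12.0 + j72.0 Ω
|Z| = √(12.0² + 72.0²) = 73.0 Ω
I = V/|Z| = 1.33 A
V_L = I·|Z_L| = 1.33 × 119 = 158 V

158 V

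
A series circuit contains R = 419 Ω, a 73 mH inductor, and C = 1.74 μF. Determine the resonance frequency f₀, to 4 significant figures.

446.6 Hz

ω₀ = 1/√(LC) = 1/√(0.073 × 1.74e-06) = 2806 rad/s
f₀ = ω₀/(2π) = 446.6 Hz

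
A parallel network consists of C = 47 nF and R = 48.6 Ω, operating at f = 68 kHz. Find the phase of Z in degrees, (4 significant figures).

ω = 2πf = 427300 rad/s
X_C = 1/(ωC) = 49.80 Ω
Parallel: admittances add. Y = 1/R + jωC
Y = (0.02058 + j0.02008) S
|Y| = 0.02875 S → |Z| = 1/|Y| = 34.78 Ω, ∠Z = −∠Y = -44.30°

-44.30°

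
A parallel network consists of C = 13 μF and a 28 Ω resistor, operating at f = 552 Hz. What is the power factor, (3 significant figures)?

0.621

ω = 2πf = 3468 rad/s
X_C = 1/(ωC) = 22.2 Ω
Parallel: admittances add. Y = 1/R + jωC
Y = (0.0357 + j0.0451) S
|Y| = 0.0575 S → |Z| = 1/|Y| = 17.4 Ω, ∠Z = −∠Y = -51.6°
cos φ = cos(-51.6°) = 0.621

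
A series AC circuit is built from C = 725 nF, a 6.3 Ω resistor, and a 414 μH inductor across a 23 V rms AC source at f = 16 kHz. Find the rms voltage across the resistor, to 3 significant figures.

ω = 2πf = 100500 rad/s
X_L = ωL = 41.6 Ω
X_C = 1/(ωC) = 13.7 Ω
Net reactance X = X_L − X_C = 27.9 Ω
Z = 6.30 + j27.9 Ω
|Z| = √(6.30² + 27.9²) = 28.6 Ω
I = V/|Z| = 804 mA
V_R = I·|Z_R| = 0.804 × 6.30 = 5.07 V

5.07 V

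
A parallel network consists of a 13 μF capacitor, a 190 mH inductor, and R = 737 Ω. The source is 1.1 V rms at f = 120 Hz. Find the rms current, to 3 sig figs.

3.44 mA

ω = 2πf = 754.0 rad/s
X_L = ωL = 143 Ω
X_C = 1/(ωC) = 102 Ω
Parallel: admittances add. Y = 1/R + 1/(jωL) + jωC
Y = (0.00136 + j0.00282) S
|Y| = 0.00313 S → |Z| = 1/|Y| = 319 Ω, ∠Z = −∠Y = -64.3°
I = V/|Z| = 1.1/319 = 3.44 mA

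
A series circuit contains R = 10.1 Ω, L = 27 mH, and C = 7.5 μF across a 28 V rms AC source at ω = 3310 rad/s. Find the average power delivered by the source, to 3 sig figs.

X_L = ωL = 89.4 Ω
X_C = 1/(ωC) = 40.3 Ω
Net reactance X = X_L − X_C = 49.1 Ω
Z = 10.1 + j49.1 Ω
|Z| = √(10.1² + 49.1²) = 50.1 Ω
∠Z = arctan(49.1/10.1) = 78.4°
I = V/|Z| = 559 mA
P = VI cos φ = 28 × 0.559 × cos(78.4°) = 3.15 W

3.15 W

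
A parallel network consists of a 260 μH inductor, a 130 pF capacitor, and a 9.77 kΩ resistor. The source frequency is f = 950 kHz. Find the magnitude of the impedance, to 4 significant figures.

ω = 2πf = 5.969e+06 rad/s
X_L = ωL = 1552 Ω
X_C = 1/(ωC) = 1289 Ω
Parallel: admittances add. Y = 1/R + 1/(jωL) + jωC
Y = (0.0001024 + j0.0001316) S
|Y| = 0.0001667 S → |Z| = 1/|Y| = 5998 Ω, ∠Z = −∠Y = -52.13°

5998 Ω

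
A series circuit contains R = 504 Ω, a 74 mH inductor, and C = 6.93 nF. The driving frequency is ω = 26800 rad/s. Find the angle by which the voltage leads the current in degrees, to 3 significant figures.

-81.6°

X_L = ωL = 1980 Ω
X_C = 1/(ωC) = 5380 Ω
Net reactance X = X_L − X_C = -3400 Ω
Z = 504 − j3400 Ω
|Z| = √(504² + 3400²) = 3440 Ω
∠Z = arctan(-3400/504) = -81.6°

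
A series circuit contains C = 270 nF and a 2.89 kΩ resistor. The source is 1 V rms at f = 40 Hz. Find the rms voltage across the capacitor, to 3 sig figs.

ω = 2πf = 251.3 rad/s
X_C = 1/(ωC) = 14700 Ω
Z = 2890 − j14700 Ω
|Z| = √(2890² + 14700²) = 15000 Ω
I = V/|Z| = 66.6 μA
V_C = I·|Z_C| = 6.66e-05 × 14700 = 0.981 V

0.981 V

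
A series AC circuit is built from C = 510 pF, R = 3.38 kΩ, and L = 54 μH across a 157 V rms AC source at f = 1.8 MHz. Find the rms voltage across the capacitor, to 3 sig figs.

ω = 2πf = 1.131e+07 rad/s
X_L = ωL = 611 Ω
X_C = 1/(ωC) = 173 Ω
Net reactance X = X_L − X_C = 437 Ω
Z = 3380 + j437 Ω
|Z| = √(3380² + 437²) = 3410 Ω
I = V/|Z| = 46.1 mA
V_C = I·|Z_C| = 0.0461 × 173 = 7.99 V

7.99 V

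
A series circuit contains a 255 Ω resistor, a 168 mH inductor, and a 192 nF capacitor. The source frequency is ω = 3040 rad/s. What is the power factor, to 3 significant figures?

0.207

X_L = ωL = 511 Ω
X_C = 1/(ωC) = 1710 Ω
Net reactance X = X_L − X_C = -1200 Ω
Z = 255 − j1200 Ω
|Z| = √(255² + 1200²) = 1230 Ω
∠Z = arctan(-1200/255) = -78.0°
cos φ = cos(-78.0°) = 0.207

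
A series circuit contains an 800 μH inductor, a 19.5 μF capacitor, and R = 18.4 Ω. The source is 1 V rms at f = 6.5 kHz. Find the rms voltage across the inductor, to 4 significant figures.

0.8974 V

ω = 2πf = 40840 rad/s
X_L = ωL = 32.67 Ω
X_C = 1/(ωC) = 1.256 Ω
Net reactance X = X_L − X_C = 31.42 Ω
Z = 18.40 + j31.42 Ω
|Z| = √(18.40² + 31.42²) = 36.41 Ω
I = V/|Z| = 27.47 mA
V_L = I·|Z_L| = 0.02747 × 32.67 = 0.8974 V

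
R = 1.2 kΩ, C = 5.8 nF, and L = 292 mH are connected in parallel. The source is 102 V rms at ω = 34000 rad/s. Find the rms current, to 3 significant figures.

X_L = ωL = 9930 Ω
X_C = 1/(ωC) = 5070 Ω
Parallel: admittances add. Y = 1/R + 1/(jωL) + jωC
Y = (0.000833 + j9.65e-05) S
|Y| = 0.000839 S → |Z| = 1/|Y| = 1190 Ω, ∠Z = −∠Y = -6.60°
I = V/|Z| = 102/1190 = 85.6 mA

85.6 mA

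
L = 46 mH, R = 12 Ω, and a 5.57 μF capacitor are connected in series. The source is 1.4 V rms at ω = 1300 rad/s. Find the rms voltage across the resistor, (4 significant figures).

X_L = ωL = 59.80 Ω
X_C = 1/(ωC) = 138.1 Ω
Net reactance X = X_L − X_C = -78.30 Ω
Z = 12.00 − j78.30 Ω
|Z| = √(12.00² + 78.30²) = 79.22 Ω
I = V/|Z| = 17.67 mA
V_R = I·|Z_R| = 0.01767 × 12.00 = 0.2121 V

0.2121 V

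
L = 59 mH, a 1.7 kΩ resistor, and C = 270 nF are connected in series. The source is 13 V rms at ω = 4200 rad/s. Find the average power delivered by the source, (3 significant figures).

87.3 mW

X_L = ωL = 248 Ω
X_C = 1/(ωC) = 882 Ω
Net reactance X = X_L − X_C = -634 Ω
Z = 1700 − j634 Ω
|Z| = √(1700² + 634²) = 1810 Ω
∠Z = arctan(-634/1700) = -20.5°
I = V/|Z| = 7.16 mA
P = VI cos φ = 13 × 0.00716 × cos(-20.5°) = 87.3 mW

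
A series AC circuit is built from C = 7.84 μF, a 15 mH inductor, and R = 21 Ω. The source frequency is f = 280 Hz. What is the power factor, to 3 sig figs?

0.414

ω = 2πf = 1759 rad/s
X_L = ωL = 26.4 Ω
X_C = 1/(ωC) = 72.5 Ω
Net reactance X = X_L − X_C = -46.1 Ω
Z = 21.0 − j46.1 Ω
|Z| = √(21.0² + 46.1²) = 50.7 Ω
∠Z = arctan(-46.1/21.0) = -65.5°
cos φ = cos(-65.5°) = 0.414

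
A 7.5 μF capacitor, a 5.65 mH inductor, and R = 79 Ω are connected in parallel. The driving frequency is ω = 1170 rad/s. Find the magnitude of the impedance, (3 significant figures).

6.99 Ω

X_L = ωL = 6.61 Ω
X_C = 1/(ωC) = 114 Ω
Parallel: admittances add. Y = 1/R + 1/(jωL) + jωC
Y = (0.0127 − j0.142) S
|Y| = 0.143 S → |Z| = 1/|Y| = 6.99 Ω, ∠Z = −∠Y = 84.9°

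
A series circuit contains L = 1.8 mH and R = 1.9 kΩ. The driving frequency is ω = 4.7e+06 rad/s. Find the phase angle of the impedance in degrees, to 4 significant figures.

X_L = ωL = 8460 Ω
Z = 1900 + j8460 Ω
|Z| = √(1900² + 8460²) = 8671 Ω
∠Z = arctan(8460/1900) = 77.34°

77.34°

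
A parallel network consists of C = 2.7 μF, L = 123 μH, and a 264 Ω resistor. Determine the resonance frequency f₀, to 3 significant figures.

ω₀ = 1/√(LC) = 1/√(0.000123 × 2.7e-06) = 54870 rad/s
f₀ = ω₀/(2π) = 8.73 kHz

8.73 kHz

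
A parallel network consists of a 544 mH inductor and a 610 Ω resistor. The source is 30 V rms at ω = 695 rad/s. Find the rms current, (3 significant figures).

93.4 mA

X_L = ωL = 378 Ω
Parallel: admittances add. Y = 1/R + 1/(jωL)
Y = (0.00164 − j0.00264) S
|Y| = 0.00311 S → |Z| = 1/|Y| = 321 Ω, ∠Z = −∠Y = 58.2°
I = V/|Z| = 30/321 = 93.4 mA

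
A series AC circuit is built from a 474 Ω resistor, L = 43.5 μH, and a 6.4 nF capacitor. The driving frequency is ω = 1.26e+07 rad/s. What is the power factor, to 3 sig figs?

0.663

X_L = ωL = 548 Ω
X_C = 1/(ωC) = 12.4 Ω
Net reactance X = X_L − X_C = 536 Ω
Z = 474 + j536 Ω
|Z| = √(474² + 536²) = 715 Ω
∠Z = arctan(536/474) = 48.5°
cos φ = cos(48.5°) = 0.663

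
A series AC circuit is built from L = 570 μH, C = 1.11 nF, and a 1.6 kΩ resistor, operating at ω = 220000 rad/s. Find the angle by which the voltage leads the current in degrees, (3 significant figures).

X_L = ωL = 125 Ω
X_C = 1/(ωC) = 4100 Ω
Net reactance X = X_L − X_C = -3970 Ω
Z = 1600 − j3970 Ω
|Z| = √(1600² + 3970²) = 4280 Ω
∠Z = arctan(-3970/1600) = -68.0°

-68.0°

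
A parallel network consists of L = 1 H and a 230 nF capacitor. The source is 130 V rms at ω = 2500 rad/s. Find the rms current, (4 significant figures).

X_L = ωL = 2500 Ω
X_C = 1/(ωC) = 1739 Ω
Parallel: admittances add. Y = 1/(jωL) + jωC
Y = (0 + j0.0001750) S
|Y| = 0.0001750 S → |Z| = 1/|Y| = 5714 Ω, ∠Z = −∠Y = -90.00°
I = V/|Z| = 130/5714 = 22.75 mA

22.75 mA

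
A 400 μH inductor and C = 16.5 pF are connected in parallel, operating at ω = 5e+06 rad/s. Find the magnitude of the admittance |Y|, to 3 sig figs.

X_L = ωL = 2000 Ω
X_C = 1/(ωC) = 12100 Ω
Parallel: admittances add. Y = 1/(jωL) + jωC
Y = (0 − j0.000418) S
|Y| = 0.000418 S → |Z| = 1/|Y| = 2400 Ω, ∠Z = −∠Y = 90.0°

418 μS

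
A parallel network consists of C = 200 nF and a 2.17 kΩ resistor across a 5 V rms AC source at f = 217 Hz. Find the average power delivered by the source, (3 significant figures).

ω = 2πf = 1363 rad/s
X_C = 1/(ωC) = 3670 Ω
Parallel: admittances add. Y = 1/R + jωC
Y = (0.000461 + j0.000273) S
|Y| = 0.000535 S → |Z| = 1/|Y| = 1870 Ω, ∠Z = −∠Y = -30.6°
I = V/|Z| = 2.68 mA
P = VI cos φ = 5 × 0.00268 × cos(-30.6°) = 11.5 mW

11.5 mW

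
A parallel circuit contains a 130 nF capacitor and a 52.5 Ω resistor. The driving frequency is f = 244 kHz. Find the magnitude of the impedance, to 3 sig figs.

ω = 2πf = 1.533e+06 rad/s
X_C = 1/(ωC) = 5.02 Ω
Parallel: admittances add. Y = 1/R + jωC
Y = (0.0190 + j0.199) S
|Y| = 0.200 S → |Z| = 1/|Y| = 4.99 Ω, ∠Z = −∠Y = -84.5°

4.99 Ω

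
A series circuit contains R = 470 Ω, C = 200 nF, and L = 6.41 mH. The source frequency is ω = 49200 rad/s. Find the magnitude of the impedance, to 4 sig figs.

X_L = ωL = 315.4 Ω
X_C = 1/(ωC) = 101.6 Ω
Net reactance X = X_L − X_C = 213.7 Ω
Z = 470.0 + j213.7 Ω
|Z| = √(470.0² + 213.7²) = 516.3 Ω

516.3 Ω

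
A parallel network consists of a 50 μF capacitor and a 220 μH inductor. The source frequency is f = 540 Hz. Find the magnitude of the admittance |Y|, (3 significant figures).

1.17 S

ω = 2πf = 3393 rad/s
X_L = ωL = 0.746 Ω
X_C = 1/(ωC) = 5.89 Ω
Parallel: admittances add. Y = 1/(jωL) + jωC
Y = (0 − j1.17) S
|Y| = 1.17 S → |Z| = 1/|Y| = 0.855 Ω, ∠Z = −∠Y = 90.0°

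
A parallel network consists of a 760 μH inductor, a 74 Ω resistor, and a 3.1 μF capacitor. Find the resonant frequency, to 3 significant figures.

ω₀ = 1/√(LC) = 1/√(0.00076 × 3.1e-06) = 20600 rad/s
f₀ = ω₀/(2π) = 3.28 kHz

3.28 kHz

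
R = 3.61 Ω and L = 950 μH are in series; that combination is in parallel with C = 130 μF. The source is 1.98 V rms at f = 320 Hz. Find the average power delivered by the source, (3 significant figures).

ω = 2πf = 2011 rad/s
X_L = ωL = 1.91 Ω
X_C = 1/(ωC) = 3.83 Ω
Branch 1 (R+jX_L): Z₁ = 3.61 + j1.91 Ω, |Z₁| = 4.08 Ω
Branch 2 (−jX_C): Z₂ = −j3.83 Ω
Parallel: Z = Z₁Z₂/(Z₁+Z₂), |Z| = 3.82 Ω, ∠Z = -34.2°
I = V/|Z| = 518 mA
P = VI cos φ = 1.98 × 0.518 × cos(-34.2°) = 848 mW

848 mW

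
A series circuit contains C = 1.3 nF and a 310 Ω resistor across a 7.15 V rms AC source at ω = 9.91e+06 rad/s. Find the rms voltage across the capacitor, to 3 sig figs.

1.74 V

X_C = 1/(ωC) = 77.6 Ω
Z = 310 − j77.6 Ω
|Z| = √(310² + 77.6²) = 320 Ω
I = V/|Z| = 22.4 mA
V_C = I·|Z_C| = 0.0224 × 77.6 = 1.74 V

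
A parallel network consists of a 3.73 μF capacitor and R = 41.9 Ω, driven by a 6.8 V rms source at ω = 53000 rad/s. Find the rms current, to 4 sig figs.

X_C = 1/(ωC) = 5.058 Ω
Parallel: admittances add. Y = 1/R + jωC
Y = (0.02387 + j0.1977) S
|Y| = 0.1991 S → |Z| = 1/|Y| = 5.022 Ω, ∠Z = −∠Y = -83.12°
I = V/|Z| = 6.8/5.022 = 1.354 A

1.354 A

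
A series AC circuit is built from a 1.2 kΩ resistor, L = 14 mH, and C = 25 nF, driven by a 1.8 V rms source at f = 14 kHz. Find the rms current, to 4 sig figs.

1.259 mA

ω = 2πf = 87960 rad/s
X_L = ωL = 1232 Ω
X_C = 1/(ωC) = 454.7 Ω
Net reactance X = X_L − X_C = 776.8 Ω
Z = 1200 + j776.8 Ω
|Z| = √(1200² + 776.8²) = 1429 Ω
I = V/|Z| = 1.8/1429 = 1.259 mA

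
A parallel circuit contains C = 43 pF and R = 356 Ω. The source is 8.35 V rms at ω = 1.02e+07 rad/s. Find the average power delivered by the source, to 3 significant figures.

196 mW

X_C = 1/(ωC) = 2280 Ω
Parallel: admittances add. Y = 1/R + jωC
Y = (0.00281 + j0.000439) S
|Y| = 0.00284 S → |Z| = 1/|Y| = 352 Ω, ∠Z = −∠Y = -8.87°
I = V/|Z| = 23.7 mA
P = VI cos φ = 8.35 × 0.0237 × cos(-8.87°) = 196 mW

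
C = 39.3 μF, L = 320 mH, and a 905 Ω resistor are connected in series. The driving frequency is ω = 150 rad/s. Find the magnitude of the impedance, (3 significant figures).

X_L = ωL = 48.0 Ω
X_C = 1/(ωC) = 170 Ω
Net reactance X = X_L − X_C = -122 Ω
Z = 905 − j122 Ω
|Z| = √(905² + 122²) = 913 Ω

913 Ω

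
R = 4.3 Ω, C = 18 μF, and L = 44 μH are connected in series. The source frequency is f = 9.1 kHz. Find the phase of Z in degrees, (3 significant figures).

ω = 2πf = 57180 rad/s
X_L = ωL = 2.52 Ω
X_C = 1/(ωC) = 0.972 Ω
Net reactance X = X_L − X_C = 1.54 Ω
Z = 4.30 + j1.54 Ω
|Z| = √(4.30² + 1.54²) = 4.57 Ω
∠Z = arctan(1.54/4.30) = 19.8°

19.8°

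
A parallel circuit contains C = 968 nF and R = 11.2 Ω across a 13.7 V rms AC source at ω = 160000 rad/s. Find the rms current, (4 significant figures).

X_C = 1/(ωC) = 6.457 Ω
Parallel: admittances add. Y = 1/R + jωC
Y = (0.08929 + j0.1549) S
|Y| = 0.1788 S → |Z| = 1/|Y| = 5.594 Ω, ∠Z = −∠Y = -60.04°
I = V/|Z| = 13.7/5.594 = 2.449 A

2.449 A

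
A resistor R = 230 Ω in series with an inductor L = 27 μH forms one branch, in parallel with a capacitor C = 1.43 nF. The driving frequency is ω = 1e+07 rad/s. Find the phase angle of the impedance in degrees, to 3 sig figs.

X_L = ωL = 270 Ω
X_C = 1/(ωC) = 69.9 Ω
Branch 1 (R+jX_L): Z₁ = 230 + j270 Ω, |Z₁| = 355 Ω
Branch 2 (−jX_C): Z₂ = −j69.9 Ω
Parallel: Z = Z₁Z₂/(Z₁+Z₂), |Z| = 81.4 Ω, ∠Z = -81.4°

-81.4°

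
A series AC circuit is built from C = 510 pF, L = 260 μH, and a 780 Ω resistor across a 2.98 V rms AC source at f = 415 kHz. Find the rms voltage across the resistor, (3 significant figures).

ω = 2πf = 2.608e+06 rad/s
X_L = ωL = 678 Ω
X_C = 1/(ωC) = 752 Ω
Net reactance X = X_L − X_C = -74.0 Ω
Z = 780 − j74.0 Ω
|Z| = √(780² + 74.0²) = 784 Ω
I = V/|Z| = 3.80 mA
V_R = I·|Z_R| = 0.00380 × 780 = 2.97 V

2.97 V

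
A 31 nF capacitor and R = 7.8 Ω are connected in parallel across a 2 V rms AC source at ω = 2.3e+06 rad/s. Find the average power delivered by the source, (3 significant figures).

513 mW

X_C = 1/(ωC) = 14.0 Ω
Parallel: admittances add. Y = 1/R + jωC
Y = (0.128 + j0.0713) S
|Y| = 0.147 S → |Z| = 1/|Y| = 6.82 Ω, ∠Z = −∠Y = -29.1°
I = V/|Z| = 293 mA
P = VI cos φ = 2 × 0.293 × cos(-29.1°) = 513 mW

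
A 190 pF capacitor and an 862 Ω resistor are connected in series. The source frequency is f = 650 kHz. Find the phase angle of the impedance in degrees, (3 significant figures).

-56.2°

ω = 2πf = 4.084e+06 rad/s
X_C = 1/(ωC) = 1290 Ω
Z = 862 − j1290 Ω
|Z| = √(862² + 1290²) = 1550 Ω
∠Z = arctan(-1290/862) = -56.2°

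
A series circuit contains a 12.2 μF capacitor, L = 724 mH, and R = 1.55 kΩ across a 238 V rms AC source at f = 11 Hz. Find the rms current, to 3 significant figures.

124 mA

ω = 2πf = 69.12 rad/s
X_L = ωL = 50.0 Ω
X_C = 1/(ωC) = 1190 Ω
Net reactance X = X_L − X_C = -1140 Ω
Z = 1550 − j1140 Ω
|Z| = √(1550² + 1140²) = 1920 Ω
I = V/|Z| = 238/1920 = 124 mA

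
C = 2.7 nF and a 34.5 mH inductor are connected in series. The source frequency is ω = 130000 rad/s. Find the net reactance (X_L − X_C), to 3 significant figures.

X_L = ωL = 4480 Ω
X_C = 1/(ωC) = 2850 Ω
X = 4480 − 2850 = 1640 Ω

1640 Ω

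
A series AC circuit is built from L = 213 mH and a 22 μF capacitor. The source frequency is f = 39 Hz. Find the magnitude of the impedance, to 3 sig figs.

133 Ω

ω = 2πf = 245.0 rad/s
X_L = ωL = 52.2 Ω
X_C = 1/(ωC) = 185 Ω
Net reactance X = X_L − X_C = -133 Ω
Z = − j133 Ω
|Z| = √(0² + 133²) = 133 Ω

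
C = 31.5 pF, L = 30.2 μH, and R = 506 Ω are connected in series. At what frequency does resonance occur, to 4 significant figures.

5.160 MHz

ω₀ = 1/√(LC) = 1/√(3.02e-05 × 3.15e-11) = 3.242e+07 rad/s
f₀ = ω₀/(2π) = 5.160 MHz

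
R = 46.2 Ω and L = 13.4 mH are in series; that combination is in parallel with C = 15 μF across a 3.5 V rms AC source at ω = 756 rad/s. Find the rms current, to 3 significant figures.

76.1 mA

X_L = ωL = 10.1 Ω
X_C = 1/(ωC) = 88.2 Ω
Branch 1 (R+jX_L): Z₁ = 46.2 + j10.1 Ω, |Z₁| = 47.3 Ω
Branch 2 (−jX_C): Z₂ = −j88.2 Ω
Parallel: Z = Z₁Z₂/(Z₁+Z₂), |Z| = 46.0 Ω, ∠Z = -18.3°
I = V/|Z| = 3.5/46.0 = 76.1 mA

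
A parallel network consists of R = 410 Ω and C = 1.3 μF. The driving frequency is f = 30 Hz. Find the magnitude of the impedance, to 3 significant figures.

408 Ω

ω = 2πf = 188.5 rad/s
X_C = 1/(ωC) = 4080 Ω
Parallel: admittances add. Y = 1/R + jωC
Y = (0.00244 + j0.000245) S
|Y| = 0.00245 S → |Z| = 1/|Y| = 408 Ω, ∠Z = −∠Y = -5.74°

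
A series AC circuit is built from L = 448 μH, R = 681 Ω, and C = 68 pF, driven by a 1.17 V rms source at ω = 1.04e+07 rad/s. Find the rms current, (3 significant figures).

353 μA

X_L = ωL = 4660 Ω
X_C = 1/(ωC) = 1410 Ω
Net reactance X = X_L − X_C = 3250 Ω
Z = 681 + j3250 Ω
|Z| = √(681² + 3250²) = 3320 Ω
I = V/|Z| = 1.17/3320 = 353 μA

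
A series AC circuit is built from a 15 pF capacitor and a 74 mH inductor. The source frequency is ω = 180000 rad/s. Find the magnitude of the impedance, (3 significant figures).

357000 Ω

X_L = ωL = 13300 Ω
X_C = 1/(ωC) = 370000 Ω
Net reactance X = X_L − X_C = -357000 Ω
Z = − j357000 Ω
|Z| = √(0² + 357000²) = 357000 Ω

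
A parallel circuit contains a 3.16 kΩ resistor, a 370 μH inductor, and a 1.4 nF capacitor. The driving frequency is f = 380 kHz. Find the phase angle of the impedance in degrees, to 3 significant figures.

-81.9°

ω = 2πf = 2.388e+06 rad/s
X_L = ωL = 883 Ω
X_C = 1/(ωC) = 299 Ω
Parallel: admittances add. Y = 1/R + 1/(jωL) + jωC
Y = (0.000316 + j0.00221) S
|Y| = 0.00223 S → |Z| = 1/|Y| = 448 Ω, ∠Z = −∠Y = -81.9°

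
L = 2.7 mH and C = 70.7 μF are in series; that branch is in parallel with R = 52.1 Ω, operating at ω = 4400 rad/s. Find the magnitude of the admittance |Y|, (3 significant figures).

X_L = ωL = 11.9 Ω
X_C = 1/(ωC) = 3.21 Ω
Branch 1: Z₁ = R = 52.1 Ω
Branch 2 (series LC): Z₂ = j(X_L − X_C) = j8.67 Ω
Parallel: Z = Z₁Z₂/(Z₁+Z₂), |Z| = 8.55 Ω, ∠Z = 80.6°
|Y| = 1/|Z| = 117 mS

117 mS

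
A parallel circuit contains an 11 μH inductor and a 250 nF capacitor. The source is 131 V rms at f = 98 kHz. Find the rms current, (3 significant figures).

ω = 2πf = 615800 rad/s
X_L = ωL = 6.77 Ω
X_C = 1/(ωC) = 6.50 Ω
Parallel: admittances add. Y = 1/(jωL) + jωC
Y = (0 + j0.00630) S
|Y| = 0.00630 S → |Z| = 1/|Y| = 159 Ω, ∠Z = −∠Y = -90.0°
I = V/|Z| = 131/159 = 825 mA

825 mA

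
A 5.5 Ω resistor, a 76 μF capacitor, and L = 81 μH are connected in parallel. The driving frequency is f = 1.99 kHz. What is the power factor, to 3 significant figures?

ω = 2πf = 12500 rad/s
X_L = ωL = 1.01 Ω
X_C = 1/(ωC) = 1.05 Ω
Parallel: admittances add. Y = 1/R + 1/(jωL) + jωC
Y = (0.182 − j0.0371) S
|Y| = 0.186 S → |Z| = 1/|Y| = 5.39 Ω, ∠Z = −∠Y = 11.5°
cos φ = cos(11.5°) = 0.980

0.980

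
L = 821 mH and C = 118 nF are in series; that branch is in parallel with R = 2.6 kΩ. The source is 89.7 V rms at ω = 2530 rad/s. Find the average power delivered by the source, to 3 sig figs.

X_L = ωL = 2080 Ω
X_C = 1/(ωC) = 3350 Ω
Branch 1: Z₁ = R = 2600 Ω
Branch 2 (series LC): Z₂ = j(X_L − X_C) = −j1270 Ω
Parallel: Z = Z₁Z₂/(Z₁+Z₂), |Z| = 1140 Ω, ∠Z = -63.9°
I = V/|Z| = 78.5 mA
P = VI cos φ = 89.7 × 0.0785 × cos(-63.9°) = 3.09 W

3.09 W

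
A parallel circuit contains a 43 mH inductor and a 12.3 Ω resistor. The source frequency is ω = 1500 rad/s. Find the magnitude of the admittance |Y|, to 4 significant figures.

X_L = ωL = 64.50 Ω
Parallel: admittances add. Y = 1/R + 1/(jωL)
Y = (0.08130 − j0.01550) S
|Y| = 0.08277 S → |Z| = 1/|Y| = 12.08 Ω, ∠Z = −∠Y = 10.80°

82.77 mS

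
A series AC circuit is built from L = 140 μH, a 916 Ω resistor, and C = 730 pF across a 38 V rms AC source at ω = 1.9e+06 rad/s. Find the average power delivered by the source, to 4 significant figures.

X_L = ωL = 266.0 Ω
X_C = 1/(ωC) = 721.0 Ω
Net reactance X = X_L − X_C = -455.0 Ω
Z = 916.0 − j455.0 Ω
|Z| = √(916.0² + 455.0²) = 1023 Ω
∠Z = arctan(-455.0/916.0) = -26.41°
I = V/|Z| = 37.15 mA
P = VI cos φ = 38 × 0.03715 × cos(-26.41°) = 1.264 W

1.264 W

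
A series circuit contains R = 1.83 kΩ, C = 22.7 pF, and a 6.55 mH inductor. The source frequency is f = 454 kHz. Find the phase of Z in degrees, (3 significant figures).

ω = 2πf = 2.853e+06 rad/s
X_L = ωL = 18700 Ω
X_C = 1/(ωC) = 15400 Ω
Net reactance X = X_L − X_C = 3240 Ω
Z = 1830 + j3240 Ω
|Z| = √(1830² + 3240²) = 3720 Ω
∠Z = arctan(3240/1830) = 60.5°

60.5°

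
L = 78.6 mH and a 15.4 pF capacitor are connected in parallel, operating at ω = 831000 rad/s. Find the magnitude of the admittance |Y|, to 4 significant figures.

2.513 μS

X_L = ωL = 65320 Ω
X_C = 1/(ωC) = 78140 Ω
Parallel: admittances add. Y = 1/(jωL) + jωC
Y = (0 − j2.513e-06) S
|Y| = 2.513e-06 S → |Z| = 1/|Y| = 398000 Ω, ∠Z = −∠Y = 90.00°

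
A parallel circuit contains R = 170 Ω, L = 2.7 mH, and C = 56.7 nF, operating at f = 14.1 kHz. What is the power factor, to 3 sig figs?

ω = 2πf = 88590 rad/s
X_L = ωL = 239 Ω
X_C = 1/(ωC) = 199 Ω
Parallel: admittances add. Y = 1/R + 1/(jωL) + jωC
Y = (0.00588 + j0.000843) S
|Y| = 0.00594 S → |Z| = 1/|Y| = 168 Ω, ∠Z = −∠Y = -8.15°
cos φ = cos(-8.15°) = 0.990

0.990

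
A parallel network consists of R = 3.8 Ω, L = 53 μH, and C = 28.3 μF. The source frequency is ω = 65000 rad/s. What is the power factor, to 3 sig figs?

0.167

X_L = ωL = 3.44 Ω
X_C = 1/(ωC) = 0.544 Ω
Parallel: admittances add. Y = 1/R + 1/(jωL) + jωC
Y = (0.263 + j1.55) S
|Y| = 1.57 S → |Z| = 1/|Y| = 0.636 Ω, ∠Z = −∠Y = -80.4°
cos φ = cos(-80.4°) = 0.167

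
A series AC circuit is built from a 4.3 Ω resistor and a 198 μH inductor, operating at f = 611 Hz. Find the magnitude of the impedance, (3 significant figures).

ω = 2πf = 3839 rad/s
X_L = ωL = 0.760 Ω
Z = 4.30 + j0.760 Ω
|Z| = √(4.30² + 0.760²) = 4.37 Ω

4.37 Ω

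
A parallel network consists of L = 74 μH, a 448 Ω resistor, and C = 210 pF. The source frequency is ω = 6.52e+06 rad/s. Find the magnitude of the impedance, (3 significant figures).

427 Ω

X_L = ωL = 482 Ω
X_C = 1/(ωC) = 730 Ω
Parallel: admittances add. Y = 1/R + 1/(jωL) + jωC
Y = (0.00223 − j0.000703) S
|Y| = 0.00234 S → |Z| = 1/|Y| = 427 Ω, ∠Z = −∠Y = 17.5°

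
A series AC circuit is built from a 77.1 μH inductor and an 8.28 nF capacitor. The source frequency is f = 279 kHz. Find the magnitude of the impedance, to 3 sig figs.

66.3 Ω

ω = 2πf = 1.753e+06 rad/s
X_L = ωL = 135 Ω
X_C = 1/(ωC) = 68.9 Ω
Net reactance X = X_L − X_C = 66.3 Ω
Z = j66.3 Ω
|Z| = √(0² + 66.3²) = 66.3 Ω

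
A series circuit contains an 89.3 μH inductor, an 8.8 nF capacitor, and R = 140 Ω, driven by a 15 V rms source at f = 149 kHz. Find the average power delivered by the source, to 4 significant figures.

ω = 2πf = 936200 rad/s
X_L = ωL = 83.60 Ω
X_C = 1/(ωC) = 121.4 Ω
Net reactance X = X_L − X_C = -37.78 Ω
Z = 140.0 − j37.78 Ω
|Z| = √(140.0² + 37.78²) = 145.0 Ω
∠Z = arctan(-37.78/140.0) = -15.10°
I = V/|Z| = 103.4 mA
P = VI cos φ = 15 × 0.1034 × cos(-15.10°) = 1.498 W

1.498 W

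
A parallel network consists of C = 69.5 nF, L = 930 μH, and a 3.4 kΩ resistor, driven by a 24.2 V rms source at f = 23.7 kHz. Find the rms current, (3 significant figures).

76.0 mA

ω = 2πf = 148900 rad/s
X_L = ωL = 138 Ω
X_C = 1/(ωC) = 96.6 Ω
Parallel: admittances add. Y = 1/R + 1/(jωL) + jωC
Y = (0.000294 + j0.00313) S
|Y| = 0.00314 S → |Z| = 1/|Y| = 318 Ω, ∠Z = −∠Y = -84.6°
I = V/|Z| = 24.2/318 = 76.0 mA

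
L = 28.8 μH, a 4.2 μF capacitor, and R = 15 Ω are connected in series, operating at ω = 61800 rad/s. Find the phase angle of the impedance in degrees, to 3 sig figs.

X_L = ωL = 1.78 Ω
X_C = 1/(ωC) = 3.85 Ω
Net reactance X = X_L − X_C = -2.07 Ω
Z = 15.0 − j2.07 Ω
|Z| = √(15.0² + 2.07²) = 15.1 Ω
∠Z = arctan(-2.07/15.0) = -7.87°

-7.87°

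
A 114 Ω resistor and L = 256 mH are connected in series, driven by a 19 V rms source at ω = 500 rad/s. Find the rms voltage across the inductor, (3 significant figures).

X_L = ωL = 128 Ω
Z = 114 + j128 Ω
|Z| = √(114² + 128²) = 171 Ω
I = V/|Z| = 111 mA
V_L = I·|Z_L| = 0.111 × 128 = 14.2 V

14.2 V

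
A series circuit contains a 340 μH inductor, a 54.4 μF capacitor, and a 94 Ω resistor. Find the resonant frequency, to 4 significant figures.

1.170 kHz

ω₀ = 1/√(LC) = 1/√(0.00034 × 5.44e-05) = 7353 rad/s
f₀ = ω₀/(2π) = 1.170 kHz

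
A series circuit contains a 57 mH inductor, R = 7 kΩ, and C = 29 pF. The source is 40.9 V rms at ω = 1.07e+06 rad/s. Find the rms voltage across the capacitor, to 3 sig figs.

44.5 V

X_L = ωL = 61000 Ω
X_C = 1/(ωC) = 32200 Ω
Net reactance X = X_L − X_C = 28800 Ω
Z = 7000 + j28800 Ω
|Z| = √(7000² + 28800²) = 29600 Ω
I = V/|Z| = 1.38 mA
V_C = I·|Z_C| = 0.00138 × 32200 = 44.5 V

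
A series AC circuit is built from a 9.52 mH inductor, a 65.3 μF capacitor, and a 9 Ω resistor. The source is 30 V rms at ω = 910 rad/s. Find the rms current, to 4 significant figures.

X_L = ωL = 8.663 Ω
X_C = 1/(ωC) = 16.83 Ω
Net reactance X = X_L − X_C = -8.165 Ω
Z = 9.000 − j8.165 Ω
|Z| = √(9.000² + 8.165²) = 12.15 Ω
I = V/|Z| = 30/12.15 = 2.469 A

2.469 A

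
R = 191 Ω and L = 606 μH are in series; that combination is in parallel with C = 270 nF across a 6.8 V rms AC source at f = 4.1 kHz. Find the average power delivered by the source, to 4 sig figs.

240.5 mW

ω = 2πf = 25760 rad/s
X_L = ωL = 15.61 Ω
X_C = 1/(ωC) = 143.8 Ω
Branch 1 (R+jX_L): Z₁ = 191.0 + j15.61 Ω, |Z₁| = 191.6 Ω
Branch 2 (−jX_C): Z₂ = −j143.8 Ω
Parallel: Z = Z₁Z₂/(Z₁+Z₂), |Z| = 119.8 Ω, ∠Z = -51.47°
I = V/|Z| = 56.77 mA
P = VI cos φ = 6.8 × 0.05677 × cos(-51.47°) = 240.5 mW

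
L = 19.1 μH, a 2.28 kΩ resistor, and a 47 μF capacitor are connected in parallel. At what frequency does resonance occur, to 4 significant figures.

ω₀ = 1/√(LC) = 1/√(1.91e-05 × 4.7e-05) = 33380 rad/s
f₀ = ω₀/(2π) = 5.312 kHz

5.312 kHz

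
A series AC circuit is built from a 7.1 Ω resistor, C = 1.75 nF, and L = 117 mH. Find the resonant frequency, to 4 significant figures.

ω₀ = 1/√(LC) = 1/√(0.117 × 1.75e-09) = 69890 rad/s
f₀ = ω₀/(2π) = 11.12 kHz

11.12 kHz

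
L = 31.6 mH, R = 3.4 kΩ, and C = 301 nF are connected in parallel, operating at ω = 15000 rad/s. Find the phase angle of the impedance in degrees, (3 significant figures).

-83.0°

X_L = ωL = 474 Ω
X_C = 1/(ωC) = 221 Ω
Parallel: admittances add. Y = 1/R + 1/(jωL) + jωC
Y = (0.000294 + j0.00241) S
|Y| = 0.00242 S → |Z| = 1/|Y| = 413 Ω, ∠Z = −∠Y = -83.0°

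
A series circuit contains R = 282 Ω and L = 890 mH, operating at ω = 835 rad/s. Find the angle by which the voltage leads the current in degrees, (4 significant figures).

69.22°

X_L = ωL = 743.1 Ω
Z = 282.0 + j743.1 Ω
|Z| = √(282.0² + 743.1²) = 794.9 Ω
∠Z = arctan(743.1/282.0) = 69.22°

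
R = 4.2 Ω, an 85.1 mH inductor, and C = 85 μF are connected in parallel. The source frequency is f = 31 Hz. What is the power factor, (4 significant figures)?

ω = 2πf = 194.8 rad/s
X_L = ωL = 16.58 Ω
X_C = 1/(ωC) = 60.40 Ω
Parallel: admittances add. Y = 1/R + 1/(jωL) + jωC
Y = (0.2381 − j0.04377) S
|Y| = 0.2421 S → |Z| = 1/|Y| = 4.131 Ω, ∠Z = −∠Y = 10.42°
cos φ = cos(10.42°) = 0.9835

0.9835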